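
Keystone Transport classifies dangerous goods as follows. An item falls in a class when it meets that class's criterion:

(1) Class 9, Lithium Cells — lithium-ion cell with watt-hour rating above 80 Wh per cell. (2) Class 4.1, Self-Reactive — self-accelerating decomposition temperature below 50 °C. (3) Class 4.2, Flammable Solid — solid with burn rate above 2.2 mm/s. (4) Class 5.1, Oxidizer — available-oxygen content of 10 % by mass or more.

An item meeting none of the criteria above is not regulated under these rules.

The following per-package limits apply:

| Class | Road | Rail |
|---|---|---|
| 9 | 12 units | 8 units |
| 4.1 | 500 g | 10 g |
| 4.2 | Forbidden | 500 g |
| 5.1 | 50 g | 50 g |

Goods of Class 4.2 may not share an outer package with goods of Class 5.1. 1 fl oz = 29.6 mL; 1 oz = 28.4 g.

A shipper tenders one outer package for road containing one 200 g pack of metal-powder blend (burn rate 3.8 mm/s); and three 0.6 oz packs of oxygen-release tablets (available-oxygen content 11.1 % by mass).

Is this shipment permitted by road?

Burn rate 3.8 mm/s meets the Class 4.2 criterion (Flammable Solid), so the metal-powder blend is Class 4.2.
With available-oxygen content 11.1 % by mass (≥ 10 % by mass), the oxygen-release tablets fall in Class 5.1.
Class 4.2 quantity: 200 g.
Class 4.2 is Forbidden by road.
Class 5.1 quantity: three 0.6 oz packs = 51.12 g.
51.12 g exceeds the road limit of 50 g for Class 5.1.
Class 4.2 and Class 5.1 may not share an outer package.

No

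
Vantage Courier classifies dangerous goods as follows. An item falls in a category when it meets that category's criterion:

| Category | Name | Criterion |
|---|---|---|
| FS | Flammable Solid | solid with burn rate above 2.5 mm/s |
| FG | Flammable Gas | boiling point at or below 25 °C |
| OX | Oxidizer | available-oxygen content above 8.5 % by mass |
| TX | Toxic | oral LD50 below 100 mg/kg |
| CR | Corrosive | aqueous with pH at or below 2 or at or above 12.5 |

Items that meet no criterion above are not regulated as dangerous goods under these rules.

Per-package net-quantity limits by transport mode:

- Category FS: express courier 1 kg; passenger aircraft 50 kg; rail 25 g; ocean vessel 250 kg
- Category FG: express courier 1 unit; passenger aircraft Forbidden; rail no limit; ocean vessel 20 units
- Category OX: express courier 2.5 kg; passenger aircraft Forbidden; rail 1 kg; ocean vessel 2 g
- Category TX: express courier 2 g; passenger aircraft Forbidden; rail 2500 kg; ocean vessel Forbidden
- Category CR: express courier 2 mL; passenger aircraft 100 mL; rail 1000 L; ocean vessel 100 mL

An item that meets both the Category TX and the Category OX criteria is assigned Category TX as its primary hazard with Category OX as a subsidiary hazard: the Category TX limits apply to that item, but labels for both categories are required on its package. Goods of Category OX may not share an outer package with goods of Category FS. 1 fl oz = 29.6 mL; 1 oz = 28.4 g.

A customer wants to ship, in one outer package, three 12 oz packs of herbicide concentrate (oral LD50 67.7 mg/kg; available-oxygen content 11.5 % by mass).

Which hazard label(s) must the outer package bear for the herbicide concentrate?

Category OX and TX

The herbicide concentrate has oral LD50 67.7 mg/kg, which is < 100 mg/kg, so it is Category TX (Toxic).
With available-oxygen content 11.5 % by mass (> 8.5 % by mass), the herbicide concentrate falls in Category OX.
By the precedence rule Category TX is primary and Category OX is subsidiary, and that rule requires both labels on the package.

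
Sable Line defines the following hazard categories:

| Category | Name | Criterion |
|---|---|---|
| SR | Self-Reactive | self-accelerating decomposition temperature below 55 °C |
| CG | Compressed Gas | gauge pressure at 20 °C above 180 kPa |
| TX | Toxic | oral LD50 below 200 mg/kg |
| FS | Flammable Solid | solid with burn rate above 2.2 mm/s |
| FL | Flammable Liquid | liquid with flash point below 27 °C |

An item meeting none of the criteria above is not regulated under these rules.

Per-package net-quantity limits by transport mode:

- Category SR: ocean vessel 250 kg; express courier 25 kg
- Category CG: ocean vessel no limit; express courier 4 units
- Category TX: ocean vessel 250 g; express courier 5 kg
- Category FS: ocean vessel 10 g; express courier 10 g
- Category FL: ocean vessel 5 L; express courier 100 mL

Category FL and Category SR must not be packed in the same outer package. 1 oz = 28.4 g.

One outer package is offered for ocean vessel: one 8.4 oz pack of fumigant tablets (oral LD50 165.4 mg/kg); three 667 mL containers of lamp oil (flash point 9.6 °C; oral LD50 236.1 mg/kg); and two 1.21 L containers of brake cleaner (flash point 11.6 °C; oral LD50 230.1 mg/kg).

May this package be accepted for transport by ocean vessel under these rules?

With oral LD50 165.4 mg/kg (< 200 mg/kg), the fumigant tablets fall in Category TX.
The lamp oil has flash point 9.6 °C, which is < 27 °C, so it is Category FL (Flammable Liquid).
Brake cleaner: flash point 11.6 °C < 27 °C → Category FL (Flammable Liquid).
Category TX quantity: one 8.4 oz pack = 238.56 g.
238.56 g is within the ocean vessel limit of 250 g for Category TX.
Total Category FL: (three 667 mL containers = 2.001 L) + (two 1.21 L containers = 2.42 L) = 4.421 L.
That is within the Category FL ocean vessel limit of 5 L.
The segregation rule (Category FL with Category SR) does not apply to Category TX with Category FL.
Every hazard category is within its ocean vessel limit and no segregation rule is violated.

Yes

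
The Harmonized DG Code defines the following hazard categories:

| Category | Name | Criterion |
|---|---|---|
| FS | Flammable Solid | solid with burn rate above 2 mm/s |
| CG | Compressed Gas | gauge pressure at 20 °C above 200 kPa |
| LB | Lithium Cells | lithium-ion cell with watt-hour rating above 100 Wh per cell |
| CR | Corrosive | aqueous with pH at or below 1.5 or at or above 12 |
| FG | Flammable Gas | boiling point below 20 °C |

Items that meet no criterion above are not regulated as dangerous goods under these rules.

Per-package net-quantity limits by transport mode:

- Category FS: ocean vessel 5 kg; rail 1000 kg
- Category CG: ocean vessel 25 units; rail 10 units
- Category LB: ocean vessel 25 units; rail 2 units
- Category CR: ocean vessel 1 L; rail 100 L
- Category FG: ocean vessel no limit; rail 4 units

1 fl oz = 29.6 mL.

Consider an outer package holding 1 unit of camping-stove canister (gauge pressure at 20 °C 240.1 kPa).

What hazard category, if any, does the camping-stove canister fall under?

With gauge pressure at 20 °C 240.1 kPa (> 200 kPa), the camping-stove canister falls in Category CG.

Category CG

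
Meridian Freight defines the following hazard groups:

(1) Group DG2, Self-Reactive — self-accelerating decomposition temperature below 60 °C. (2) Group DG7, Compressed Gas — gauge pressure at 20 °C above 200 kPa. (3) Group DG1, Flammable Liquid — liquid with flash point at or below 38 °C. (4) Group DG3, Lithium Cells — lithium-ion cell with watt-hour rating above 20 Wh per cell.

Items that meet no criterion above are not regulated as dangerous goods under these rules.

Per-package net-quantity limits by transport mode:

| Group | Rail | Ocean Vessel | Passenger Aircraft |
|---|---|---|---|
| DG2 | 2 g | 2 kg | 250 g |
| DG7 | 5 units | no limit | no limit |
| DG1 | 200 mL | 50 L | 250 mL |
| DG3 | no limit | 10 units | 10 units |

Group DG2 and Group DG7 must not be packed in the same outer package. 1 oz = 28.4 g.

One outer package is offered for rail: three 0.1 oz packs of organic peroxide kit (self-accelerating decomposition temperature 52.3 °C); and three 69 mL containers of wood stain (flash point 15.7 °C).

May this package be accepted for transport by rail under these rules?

No

With self-accelerating decomposition temperature 52.3 °C (< 60 °C), the organic peroxide kit falls in Group DG2.
With flash point 15.7 °C (≤ 38 °C), the wood stain falls in Group DG1.
Group DG1 quantity: three 69 mL containers = 207 mL.
That exceeds the Group DG1 rail limit of 200 mL.
Group DG2 quantity: three 0.1 oz packs = 8.52 g.
8.52 g exceeds the rail limit of 2 g for Group DG2.
The segregation rule (Group DG2 with Group DG7) does not apply to Group DG1 with Group DG2.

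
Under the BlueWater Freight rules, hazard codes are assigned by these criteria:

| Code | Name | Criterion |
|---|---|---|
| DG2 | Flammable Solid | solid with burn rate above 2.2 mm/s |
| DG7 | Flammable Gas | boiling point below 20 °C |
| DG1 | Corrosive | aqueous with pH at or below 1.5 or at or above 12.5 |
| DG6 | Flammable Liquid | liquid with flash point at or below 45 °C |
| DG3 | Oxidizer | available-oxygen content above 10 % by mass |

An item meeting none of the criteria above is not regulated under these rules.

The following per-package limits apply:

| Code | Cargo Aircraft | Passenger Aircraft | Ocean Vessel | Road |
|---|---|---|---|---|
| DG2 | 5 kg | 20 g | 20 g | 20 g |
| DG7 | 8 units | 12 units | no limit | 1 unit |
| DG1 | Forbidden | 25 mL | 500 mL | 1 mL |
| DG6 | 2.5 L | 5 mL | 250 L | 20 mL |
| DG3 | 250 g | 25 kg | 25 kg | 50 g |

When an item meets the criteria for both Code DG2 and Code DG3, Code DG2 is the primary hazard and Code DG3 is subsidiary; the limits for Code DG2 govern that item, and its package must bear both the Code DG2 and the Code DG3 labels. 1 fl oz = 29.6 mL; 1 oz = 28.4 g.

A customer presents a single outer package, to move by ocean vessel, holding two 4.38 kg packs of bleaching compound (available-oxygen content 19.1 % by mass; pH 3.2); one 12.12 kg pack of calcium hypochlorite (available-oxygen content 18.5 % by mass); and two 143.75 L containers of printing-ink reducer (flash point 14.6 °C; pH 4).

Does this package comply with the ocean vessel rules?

With available-oxygen content 19.1 % by mass (> 10 % by mass), the bleaching compound falls in Code DG3.
Calcium hypochlorite: available-oxygen content 18.5 % by mass > 10 % by mass → Code DG3 (Oxidizer).
Flash point 14.6 °C meets the Code DG6 criterion (Flammable Liquid), so the printing-ink reducer is Code DG6.
Code DG3 net quantity: (two 4.38 kg packs = 8.76 kg) + 12.12 kg = 20.88 kg.
20.88 kg ≤ 25 kg (ocean vessel limit, Code DG3) — within limit.
Code DG6 quantity: two 143.75 L containers = 287.5 L.
287.5 L > 250 L (ocean vessel limit, Code DG6) — over the limit.

No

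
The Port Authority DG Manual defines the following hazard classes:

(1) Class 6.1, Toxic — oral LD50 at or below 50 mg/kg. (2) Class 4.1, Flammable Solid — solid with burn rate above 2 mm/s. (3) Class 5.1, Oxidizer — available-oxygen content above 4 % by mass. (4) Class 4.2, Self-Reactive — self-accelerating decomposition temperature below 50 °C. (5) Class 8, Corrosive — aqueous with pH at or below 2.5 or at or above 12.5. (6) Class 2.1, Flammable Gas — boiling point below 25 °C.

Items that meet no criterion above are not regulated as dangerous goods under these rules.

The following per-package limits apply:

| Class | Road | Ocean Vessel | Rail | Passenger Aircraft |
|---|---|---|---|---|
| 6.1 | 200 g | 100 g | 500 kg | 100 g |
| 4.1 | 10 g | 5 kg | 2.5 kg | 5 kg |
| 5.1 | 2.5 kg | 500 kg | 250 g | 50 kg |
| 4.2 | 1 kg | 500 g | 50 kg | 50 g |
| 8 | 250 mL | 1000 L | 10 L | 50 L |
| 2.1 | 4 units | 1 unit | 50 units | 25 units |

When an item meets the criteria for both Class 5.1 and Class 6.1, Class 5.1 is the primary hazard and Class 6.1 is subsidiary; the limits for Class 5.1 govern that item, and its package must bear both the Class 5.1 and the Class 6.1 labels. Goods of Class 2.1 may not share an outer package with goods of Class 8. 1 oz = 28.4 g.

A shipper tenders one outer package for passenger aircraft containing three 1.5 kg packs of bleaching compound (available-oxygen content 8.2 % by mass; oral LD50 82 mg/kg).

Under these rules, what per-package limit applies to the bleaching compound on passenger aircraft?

50 kg

Bleaching compound: available-oxygen content 8.2 % by mass > 4 % by mass → Class 5.1 (Oxidizer).
The passenger aircraft limit for Class 5.1 is 50 kg.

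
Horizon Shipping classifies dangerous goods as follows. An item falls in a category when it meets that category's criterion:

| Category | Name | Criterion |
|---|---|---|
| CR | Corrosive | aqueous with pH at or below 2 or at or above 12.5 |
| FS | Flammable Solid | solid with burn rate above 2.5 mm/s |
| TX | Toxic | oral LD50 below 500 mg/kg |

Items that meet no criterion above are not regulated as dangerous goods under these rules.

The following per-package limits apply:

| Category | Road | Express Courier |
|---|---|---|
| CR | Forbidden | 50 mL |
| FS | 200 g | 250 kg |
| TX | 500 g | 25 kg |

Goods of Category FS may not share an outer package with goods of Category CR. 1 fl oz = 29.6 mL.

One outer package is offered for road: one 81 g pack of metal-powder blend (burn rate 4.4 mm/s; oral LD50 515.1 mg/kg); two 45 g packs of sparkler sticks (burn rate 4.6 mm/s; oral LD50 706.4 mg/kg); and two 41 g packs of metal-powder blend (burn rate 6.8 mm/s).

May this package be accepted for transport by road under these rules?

Burn rate 4.4 mm/s meets the Category FS criterion (Flammable Solid), so the metal-powder blend is Category FS.
Sparkler sticks: burn rate 4.6 mm/s > 2.5 mm/s → Category FS (Flammable Solid).
Metal-powder blend: burn rate 6.8 mm/s > 2.5 mm/s → Category FS (Flammable Solid).
Total Category FS: 81 g + (two 45 g packs = 90 g) + (two 41 g packs = 82 g) = 253 g.
That exceeds the Category FS road limit of 200 g.

No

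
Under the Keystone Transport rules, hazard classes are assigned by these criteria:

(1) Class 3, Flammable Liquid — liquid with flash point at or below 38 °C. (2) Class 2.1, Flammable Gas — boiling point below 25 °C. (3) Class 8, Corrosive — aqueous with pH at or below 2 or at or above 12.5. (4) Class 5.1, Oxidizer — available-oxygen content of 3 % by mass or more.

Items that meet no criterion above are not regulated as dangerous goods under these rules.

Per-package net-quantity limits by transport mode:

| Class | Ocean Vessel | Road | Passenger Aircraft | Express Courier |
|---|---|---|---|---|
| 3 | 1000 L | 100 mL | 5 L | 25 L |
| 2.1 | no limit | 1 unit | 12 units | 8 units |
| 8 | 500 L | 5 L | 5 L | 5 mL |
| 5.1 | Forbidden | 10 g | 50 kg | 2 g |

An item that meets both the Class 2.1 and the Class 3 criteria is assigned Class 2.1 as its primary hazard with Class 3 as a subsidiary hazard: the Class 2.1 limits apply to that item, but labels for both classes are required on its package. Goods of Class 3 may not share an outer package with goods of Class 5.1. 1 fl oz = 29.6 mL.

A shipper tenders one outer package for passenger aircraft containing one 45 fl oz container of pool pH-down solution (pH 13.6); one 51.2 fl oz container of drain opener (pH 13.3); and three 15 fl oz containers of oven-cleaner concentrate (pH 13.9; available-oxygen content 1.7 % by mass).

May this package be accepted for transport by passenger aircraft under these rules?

pH 13.6 meets the Class 8 criterion (Corrosive), so the pool pH-down solution is Class 8.
pH 13.3 meets the Class 8 criterion (Corrosive), so the drain opener is Class 8.
The oven-cleaner concentrate has pH 13.9, which is ≥ 12.5, so it is Class 8 (Corrosive).
Total Class 8: (one 45 fl oz container = 1.332 L) + (one 51.2 fl oz container = 1515.52 mL) + (three 15 fl oz containers = 1.332 L) = 4179.52 mL.
That is within the Class 8 passenger aircraft limit of 5 L.

Yes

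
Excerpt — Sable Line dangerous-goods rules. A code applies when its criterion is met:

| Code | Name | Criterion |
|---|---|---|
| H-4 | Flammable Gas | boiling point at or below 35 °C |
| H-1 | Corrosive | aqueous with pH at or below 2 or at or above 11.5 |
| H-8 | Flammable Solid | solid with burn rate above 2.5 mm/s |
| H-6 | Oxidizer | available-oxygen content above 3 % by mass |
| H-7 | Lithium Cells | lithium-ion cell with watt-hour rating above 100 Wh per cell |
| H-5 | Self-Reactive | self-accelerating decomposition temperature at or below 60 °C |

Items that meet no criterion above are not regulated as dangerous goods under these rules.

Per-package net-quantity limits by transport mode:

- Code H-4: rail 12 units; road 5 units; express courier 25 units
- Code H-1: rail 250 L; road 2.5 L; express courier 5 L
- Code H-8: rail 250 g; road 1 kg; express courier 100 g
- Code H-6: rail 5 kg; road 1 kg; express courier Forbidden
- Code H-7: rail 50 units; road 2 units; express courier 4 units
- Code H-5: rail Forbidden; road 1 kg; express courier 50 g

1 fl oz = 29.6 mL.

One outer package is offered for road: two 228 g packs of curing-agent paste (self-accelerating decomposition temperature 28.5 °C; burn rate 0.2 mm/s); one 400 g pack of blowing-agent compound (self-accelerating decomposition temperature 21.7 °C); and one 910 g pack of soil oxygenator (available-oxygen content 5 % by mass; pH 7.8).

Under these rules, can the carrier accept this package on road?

With self-accelerating decomposition temperature 28.5 °C (≤ 60 °C), the curing-agent paste falls in Code H-5.
With self-accelerating decomposition temperature 21.7 °C (≤ 60 °C), the blowing-agent compound falls in Code H-5.
Soil oxygenator: available-oxygen content 5 % by mass > 3 % by mass → Code H-6 (Oxidizer).
Code H-6 quantity: 910 g.
That is within the Code H-6 road limit of 1 kg.
Total Code H-5: (two 228 g packs = 456 g) + 400 g = 856 g.
856 g is within the road limit of 1 kg for Code H-5.
Every hazard code is within its road limit and no segregation rule is violated.

Yes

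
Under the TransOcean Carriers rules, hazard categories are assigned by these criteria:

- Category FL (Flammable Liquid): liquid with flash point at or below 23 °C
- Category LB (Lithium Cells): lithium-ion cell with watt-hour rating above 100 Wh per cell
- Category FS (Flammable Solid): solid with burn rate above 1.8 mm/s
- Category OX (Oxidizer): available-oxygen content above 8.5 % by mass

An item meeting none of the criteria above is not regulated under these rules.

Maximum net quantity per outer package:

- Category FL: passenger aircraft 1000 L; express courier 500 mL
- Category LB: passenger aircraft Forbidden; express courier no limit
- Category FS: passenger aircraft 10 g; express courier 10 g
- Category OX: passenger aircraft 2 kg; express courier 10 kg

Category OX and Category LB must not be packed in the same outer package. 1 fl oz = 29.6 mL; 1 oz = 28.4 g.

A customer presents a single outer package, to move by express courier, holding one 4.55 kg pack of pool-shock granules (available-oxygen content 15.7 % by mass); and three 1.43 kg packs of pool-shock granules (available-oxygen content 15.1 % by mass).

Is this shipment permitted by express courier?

Yes

With available-oxygen content 15.7 % by mass (> 8.5 % by mass), the pool-shock granules fall in Category OX.
The pool-shock granules have available-oxygen content 15.1 % by mass, which is > 8.5 % by mass, so they are Category OX (Oxidizer).
Category OX net quantity: 4.55 kg + (three 1.43 kg packs = 4.29 kg) = 8.84 kg.
8.84 kg ≤ 10 kg (express courier limit, Category OX) — within limit.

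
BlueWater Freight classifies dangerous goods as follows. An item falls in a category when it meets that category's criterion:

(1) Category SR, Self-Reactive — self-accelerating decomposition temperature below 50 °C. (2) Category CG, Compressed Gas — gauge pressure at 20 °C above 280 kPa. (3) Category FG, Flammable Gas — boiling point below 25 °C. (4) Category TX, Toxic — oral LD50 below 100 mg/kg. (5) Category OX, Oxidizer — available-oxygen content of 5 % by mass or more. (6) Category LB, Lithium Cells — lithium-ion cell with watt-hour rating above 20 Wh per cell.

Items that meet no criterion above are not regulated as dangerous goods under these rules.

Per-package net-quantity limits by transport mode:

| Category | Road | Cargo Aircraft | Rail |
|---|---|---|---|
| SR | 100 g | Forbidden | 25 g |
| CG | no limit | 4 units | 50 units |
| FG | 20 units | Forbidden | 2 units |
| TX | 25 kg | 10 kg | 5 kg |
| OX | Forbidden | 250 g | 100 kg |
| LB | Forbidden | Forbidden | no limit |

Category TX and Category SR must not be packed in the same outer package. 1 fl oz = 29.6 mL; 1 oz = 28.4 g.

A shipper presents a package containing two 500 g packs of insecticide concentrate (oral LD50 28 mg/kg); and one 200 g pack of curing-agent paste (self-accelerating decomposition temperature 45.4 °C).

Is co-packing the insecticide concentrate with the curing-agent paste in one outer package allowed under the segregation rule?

No

The insecticide concentrate has oral LD50 28 mg/kg, which is < 100 mg/kg, so it is Category TX (Toxic).
With self-accelerating decomposition temperature 45.4 °C (< 50 °C), the curing-agent paste falls in Category SR.
Category TX and Category SR may not share an outer package.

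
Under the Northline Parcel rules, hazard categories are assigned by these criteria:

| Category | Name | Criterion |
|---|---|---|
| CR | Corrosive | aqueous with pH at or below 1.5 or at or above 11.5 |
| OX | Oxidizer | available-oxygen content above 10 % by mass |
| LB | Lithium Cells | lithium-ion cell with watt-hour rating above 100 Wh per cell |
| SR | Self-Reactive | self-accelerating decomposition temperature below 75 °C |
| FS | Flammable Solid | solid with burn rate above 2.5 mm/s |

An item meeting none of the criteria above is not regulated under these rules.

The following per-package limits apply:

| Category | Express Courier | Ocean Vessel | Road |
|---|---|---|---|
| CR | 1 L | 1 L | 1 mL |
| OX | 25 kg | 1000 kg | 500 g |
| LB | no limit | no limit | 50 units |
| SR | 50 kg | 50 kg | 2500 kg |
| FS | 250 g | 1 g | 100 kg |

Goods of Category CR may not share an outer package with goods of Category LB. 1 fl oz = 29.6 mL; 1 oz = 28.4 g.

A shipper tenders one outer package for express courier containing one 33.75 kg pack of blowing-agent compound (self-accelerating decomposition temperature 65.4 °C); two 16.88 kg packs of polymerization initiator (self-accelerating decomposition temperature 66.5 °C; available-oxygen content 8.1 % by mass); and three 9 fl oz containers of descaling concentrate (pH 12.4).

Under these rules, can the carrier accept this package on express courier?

The blowing-agent compound has self-accelerating decomposition temperature 65.4 °C, which is < 75 °C, so it is Category SR (Self-Reactive).
Self-accelerating decomposition temperature 66.5 °C meets the Category SR criterion (Self-Reactive), so the polymerization initiator is Category SR.
pH 12.4 meets the Category CR criterion (Corrosive), so the descaling concentrate is Category CR.
Category SR net quantity: 33.75 kg + (two 16.88 kg packs = 33.76 kg) = 67.51 kg.
That exceeds the Category SR express courier limit of 50 kg.
Category CR quantity: three 9 fl oz containers = 799.2 mL.
799.2 mL is within the express courier limit of 1 L for Category CR.
The segregation rule (Category CR with Category LB) does not apply to Category SR with Category CR.

No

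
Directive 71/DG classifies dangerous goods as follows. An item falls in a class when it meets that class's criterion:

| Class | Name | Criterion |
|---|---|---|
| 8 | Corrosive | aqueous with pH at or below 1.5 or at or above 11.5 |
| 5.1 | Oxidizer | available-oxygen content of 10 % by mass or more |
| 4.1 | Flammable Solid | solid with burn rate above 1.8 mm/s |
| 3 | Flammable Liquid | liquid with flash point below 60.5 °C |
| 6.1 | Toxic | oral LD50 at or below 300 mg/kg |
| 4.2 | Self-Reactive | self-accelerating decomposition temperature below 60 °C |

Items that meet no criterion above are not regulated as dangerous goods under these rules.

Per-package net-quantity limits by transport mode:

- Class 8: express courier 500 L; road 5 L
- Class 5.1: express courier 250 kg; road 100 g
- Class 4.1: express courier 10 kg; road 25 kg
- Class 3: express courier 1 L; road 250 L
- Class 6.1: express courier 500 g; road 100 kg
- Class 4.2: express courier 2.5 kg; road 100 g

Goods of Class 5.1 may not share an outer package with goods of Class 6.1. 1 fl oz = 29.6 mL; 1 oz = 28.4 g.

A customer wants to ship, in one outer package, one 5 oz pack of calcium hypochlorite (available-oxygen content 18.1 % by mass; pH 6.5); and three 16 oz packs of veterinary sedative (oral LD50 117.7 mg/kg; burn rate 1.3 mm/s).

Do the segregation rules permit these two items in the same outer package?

No

The calcium hypochlorite has available-oxygen content 18.1 % by mass, which is ≥ 10 % by mass, so it is Class 5.1 (Oxidizer).
Oral LD50 117.7 mg/kg meets the Class 6.1 criterion (Toxic), so the veterinary sedative is Class 6.1.
Class 5.1 and Class 6.1 may not share an outer package.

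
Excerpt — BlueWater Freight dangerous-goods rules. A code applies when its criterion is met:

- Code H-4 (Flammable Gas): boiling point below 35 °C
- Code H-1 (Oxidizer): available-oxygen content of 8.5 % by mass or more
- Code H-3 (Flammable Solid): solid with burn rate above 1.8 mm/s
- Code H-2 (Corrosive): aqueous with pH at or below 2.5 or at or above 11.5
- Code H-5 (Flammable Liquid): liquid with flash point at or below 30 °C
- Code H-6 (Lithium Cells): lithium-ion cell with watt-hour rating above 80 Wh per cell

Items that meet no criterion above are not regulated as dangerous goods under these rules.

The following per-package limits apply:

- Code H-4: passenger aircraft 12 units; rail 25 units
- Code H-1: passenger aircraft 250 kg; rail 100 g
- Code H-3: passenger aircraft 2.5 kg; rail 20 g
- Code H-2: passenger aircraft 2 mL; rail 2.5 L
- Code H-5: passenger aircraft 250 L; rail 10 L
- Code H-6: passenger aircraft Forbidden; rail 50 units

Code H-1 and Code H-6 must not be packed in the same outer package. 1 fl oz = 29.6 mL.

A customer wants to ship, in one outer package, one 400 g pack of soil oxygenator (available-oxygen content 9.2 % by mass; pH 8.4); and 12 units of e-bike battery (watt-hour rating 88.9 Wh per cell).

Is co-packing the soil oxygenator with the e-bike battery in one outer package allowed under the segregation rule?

Soil oxygenator: available-oxygen content 9.2 % by mass ≥ 8.5 % by mass → Code H-1 (Oxidizer).
Watt-hour rating 88.9 Wh per cell meets the Code H-6 criterion (Lithium Cells), so the e-bike battery is Code H-6.
Code H-1 and Code H-6 may not share an outer package.

No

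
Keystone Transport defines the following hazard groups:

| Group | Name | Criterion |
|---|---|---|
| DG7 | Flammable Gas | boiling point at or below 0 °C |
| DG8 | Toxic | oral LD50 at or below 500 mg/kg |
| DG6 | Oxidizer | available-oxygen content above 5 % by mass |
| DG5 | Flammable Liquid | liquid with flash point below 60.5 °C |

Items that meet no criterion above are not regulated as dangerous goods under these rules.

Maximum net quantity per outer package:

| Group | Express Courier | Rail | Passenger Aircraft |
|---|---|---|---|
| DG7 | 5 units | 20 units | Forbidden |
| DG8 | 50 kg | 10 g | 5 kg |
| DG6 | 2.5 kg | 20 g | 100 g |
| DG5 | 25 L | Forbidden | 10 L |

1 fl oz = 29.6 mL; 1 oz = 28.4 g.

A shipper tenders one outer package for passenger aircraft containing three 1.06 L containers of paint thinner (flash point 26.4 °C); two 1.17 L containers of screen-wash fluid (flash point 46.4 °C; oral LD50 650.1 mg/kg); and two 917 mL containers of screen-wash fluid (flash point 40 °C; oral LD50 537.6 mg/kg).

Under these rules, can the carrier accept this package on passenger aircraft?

Yes

With flash point 26.4 °C (< 60.5 °C), the paint thinner falls in Group DG5.
The screen-wash fluid has flash point 46.4 °C, which is < 60.5 °C, so it is Group DG5 (Flammable Liquid).
Flash point 40 °C meets the Group DG5 criterion (Flammable Liquid), so the screen-wash fluid is Group DG5.
Group DG5 net quantity: (three 1.06 L containers = 3.18 L) + (two 1.17 L containers = 2.34 L) + (two 917 mL containers = 1.834 L) = 7.354 L.
7.354 L is within the passenger aircraft limit of 10 L for Group DG5.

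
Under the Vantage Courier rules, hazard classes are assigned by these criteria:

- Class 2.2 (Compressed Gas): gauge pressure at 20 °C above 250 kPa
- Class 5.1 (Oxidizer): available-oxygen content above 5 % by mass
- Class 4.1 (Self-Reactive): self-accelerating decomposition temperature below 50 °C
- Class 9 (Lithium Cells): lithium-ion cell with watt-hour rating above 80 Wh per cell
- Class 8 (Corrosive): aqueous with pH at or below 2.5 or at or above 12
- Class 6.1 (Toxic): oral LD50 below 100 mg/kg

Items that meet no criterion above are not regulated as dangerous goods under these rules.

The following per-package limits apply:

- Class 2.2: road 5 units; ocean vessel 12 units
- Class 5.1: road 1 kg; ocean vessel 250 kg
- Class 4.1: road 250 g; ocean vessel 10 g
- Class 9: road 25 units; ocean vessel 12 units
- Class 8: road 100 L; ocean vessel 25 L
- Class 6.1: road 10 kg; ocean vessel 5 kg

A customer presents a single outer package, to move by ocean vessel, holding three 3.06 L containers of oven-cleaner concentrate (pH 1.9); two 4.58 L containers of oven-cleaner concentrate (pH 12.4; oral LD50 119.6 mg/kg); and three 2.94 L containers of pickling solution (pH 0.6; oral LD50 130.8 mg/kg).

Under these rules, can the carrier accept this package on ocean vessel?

The oven-cleaner concentrate has pH 1.9, which is ≤ 2.5, so it is Class 8 (Corrosive).
Oven-cleaner concentrate: pH 12.4 ≥ 12 → Class 8 (Corrosive).
The pickling solution has pH 0.6, which is ≤ 2.5, so it is Class 8 (Corrosive).
Class 8 net quantity: (three 3.06 L containers = 9.18 L) + (two 4.58 L containers = 9.16 L) + (three 2.94 L containers = 8.82 L) = 27.16 L.
27.16 L exceeds the ocean vessel limit of 25 L for Class 8.

No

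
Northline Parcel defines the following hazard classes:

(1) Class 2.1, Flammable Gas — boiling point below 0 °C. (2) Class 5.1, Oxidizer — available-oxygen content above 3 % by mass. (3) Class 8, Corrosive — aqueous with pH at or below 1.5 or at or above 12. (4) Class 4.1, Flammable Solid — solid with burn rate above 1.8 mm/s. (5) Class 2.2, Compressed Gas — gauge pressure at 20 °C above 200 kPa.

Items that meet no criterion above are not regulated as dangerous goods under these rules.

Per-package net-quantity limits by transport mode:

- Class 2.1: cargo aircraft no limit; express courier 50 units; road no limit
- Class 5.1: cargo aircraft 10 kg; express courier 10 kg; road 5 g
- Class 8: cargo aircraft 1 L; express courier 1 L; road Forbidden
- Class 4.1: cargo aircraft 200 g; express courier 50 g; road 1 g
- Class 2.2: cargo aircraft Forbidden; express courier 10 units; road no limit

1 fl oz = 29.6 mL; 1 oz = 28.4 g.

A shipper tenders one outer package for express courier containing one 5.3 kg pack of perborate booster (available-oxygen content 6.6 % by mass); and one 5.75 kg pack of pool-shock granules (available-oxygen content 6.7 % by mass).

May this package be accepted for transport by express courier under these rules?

No

Perborate booster: available-oxygen content 6.6 % by mass > 3 % by mass → Class 5.1 (Oxidizer).
With available-oxygen content 6.7 % by mass (> 3 % by mass), the pool-shock granules fall in Class 5.1.
Total Class 5.1: 5.3 kg + 5.75 kg = 11.05 kg.
11.05 kg exceeds the express courier limit of 10 kg for Class 5.1.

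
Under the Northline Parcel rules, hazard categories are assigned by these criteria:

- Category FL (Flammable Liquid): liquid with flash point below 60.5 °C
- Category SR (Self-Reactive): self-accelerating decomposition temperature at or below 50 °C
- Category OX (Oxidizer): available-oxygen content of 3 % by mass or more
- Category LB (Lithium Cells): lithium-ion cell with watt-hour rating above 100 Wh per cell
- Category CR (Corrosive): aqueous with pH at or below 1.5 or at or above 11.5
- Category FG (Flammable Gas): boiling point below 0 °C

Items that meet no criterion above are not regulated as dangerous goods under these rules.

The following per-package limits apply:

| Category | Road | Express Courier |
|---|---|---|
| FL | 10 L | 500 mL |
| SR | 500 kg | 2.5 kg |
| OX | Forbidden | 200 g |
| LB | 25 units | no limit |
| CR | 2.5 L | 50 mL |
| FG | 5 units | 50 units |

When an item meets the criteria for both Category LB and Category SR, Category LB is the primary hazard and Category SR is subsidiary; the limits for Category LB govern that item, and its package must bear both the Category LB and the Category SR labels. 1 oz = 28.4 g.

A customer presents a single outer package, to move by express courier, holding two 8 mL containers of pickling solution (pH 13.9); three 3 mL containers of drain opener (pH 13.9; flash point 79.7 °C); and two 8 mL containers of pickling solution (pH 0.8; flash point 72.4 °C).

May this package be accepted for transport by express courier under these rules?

Pickling solution: pH 13.9 ≥ 11.5 → Category CR (Corrosive).
With pH 13.9 (≥ 11.5), the drain opener falls in Category CR.
Pickling solution: pH 0.8 ≤ 1.5 → Category CR (Corrosive).
Total Category CR: (two 8 mL containers = 16 mL) + (three 3 mL containers = 9 mL) + (two 8 mL containers = 16 mL) = 41 mL.
That is within the Category CR express courier limit of 50 mL.

Yes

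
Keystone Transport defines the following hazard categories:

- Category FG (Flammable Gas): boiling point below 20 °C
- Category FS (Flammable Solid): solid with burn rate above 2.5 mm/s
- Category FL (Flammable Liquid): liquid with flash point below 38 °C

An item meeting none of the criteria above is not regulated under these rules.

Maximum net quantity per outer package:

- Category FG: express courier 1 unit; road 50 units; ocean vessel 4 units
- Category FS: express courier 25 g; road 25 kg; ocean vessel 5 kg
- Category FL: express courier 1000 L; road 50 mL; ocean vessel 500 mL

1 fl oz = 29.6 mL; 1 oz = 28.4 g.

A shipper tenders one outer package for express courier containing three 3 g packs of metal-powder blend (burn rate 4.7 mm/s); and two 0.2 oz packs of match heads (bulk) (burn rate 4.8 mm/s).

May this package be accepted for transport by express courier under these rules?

Yes

Metal-powder blend: burn rate 4.7 mm/s > 2.5 mm/s → Category FS (Flammable Solid).
Match heads (bulk): burn rate 4.8 mm/s > 2.5 mm/s → Category FS (Flammable Solid).
Total Category FS: (three 3 g packs = 9 g) + (two 0.2 oz packs = 11.36 g) = 20.36 g.
That is within the Category FS express courier limit of 25 g.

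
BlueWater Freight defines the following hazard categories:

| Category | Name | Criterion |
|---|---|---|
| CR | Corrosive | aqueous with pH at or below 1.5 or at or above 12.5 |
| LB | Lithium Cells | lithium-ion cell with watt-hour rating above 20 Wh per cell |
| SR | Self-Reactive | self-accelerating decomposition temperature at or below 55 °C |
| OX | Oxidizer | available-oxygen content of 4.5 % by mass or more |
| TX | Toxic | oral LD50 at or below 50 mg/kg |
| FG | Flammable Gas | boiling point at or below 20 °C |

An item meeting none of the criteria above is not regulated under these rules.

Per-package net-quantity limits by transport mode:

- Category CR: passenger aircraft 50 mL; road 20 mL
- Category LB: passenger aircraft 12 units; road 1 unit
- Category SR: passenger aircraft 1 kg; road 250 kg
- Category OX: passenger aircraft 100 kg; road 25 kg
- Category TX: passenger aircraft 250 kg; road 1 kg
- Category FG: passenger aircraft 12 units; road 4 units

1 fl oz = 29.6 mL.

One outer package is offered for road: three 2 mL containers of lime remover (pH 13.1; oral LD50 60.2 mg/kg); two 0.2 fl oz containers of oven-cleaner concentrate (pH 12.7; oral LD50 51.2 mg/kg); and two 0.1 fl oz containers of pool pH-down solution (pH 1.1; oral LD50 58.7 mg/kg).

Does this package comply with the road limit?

pH 13.1 meets the Category CR criterion (Corrosive), so the lime remover is Category CR.
With pH 12.7 (≥ 12.5), the oven-cleaner concentrate falls in Category CR.
With pH 1.1 (≤ 1.5), the pool pH-down solution falls in Category CR.
Category CR net quantity: (three 2 mL containers = 6 mL) + (two 0.2 fl oz containers = 11.84 mL) + (two 0.1 fl oz containers = 5.92 mL) = 23.76 mL.
23.76 mL > 20 mL (road limit, Category CR) — over the limit.

No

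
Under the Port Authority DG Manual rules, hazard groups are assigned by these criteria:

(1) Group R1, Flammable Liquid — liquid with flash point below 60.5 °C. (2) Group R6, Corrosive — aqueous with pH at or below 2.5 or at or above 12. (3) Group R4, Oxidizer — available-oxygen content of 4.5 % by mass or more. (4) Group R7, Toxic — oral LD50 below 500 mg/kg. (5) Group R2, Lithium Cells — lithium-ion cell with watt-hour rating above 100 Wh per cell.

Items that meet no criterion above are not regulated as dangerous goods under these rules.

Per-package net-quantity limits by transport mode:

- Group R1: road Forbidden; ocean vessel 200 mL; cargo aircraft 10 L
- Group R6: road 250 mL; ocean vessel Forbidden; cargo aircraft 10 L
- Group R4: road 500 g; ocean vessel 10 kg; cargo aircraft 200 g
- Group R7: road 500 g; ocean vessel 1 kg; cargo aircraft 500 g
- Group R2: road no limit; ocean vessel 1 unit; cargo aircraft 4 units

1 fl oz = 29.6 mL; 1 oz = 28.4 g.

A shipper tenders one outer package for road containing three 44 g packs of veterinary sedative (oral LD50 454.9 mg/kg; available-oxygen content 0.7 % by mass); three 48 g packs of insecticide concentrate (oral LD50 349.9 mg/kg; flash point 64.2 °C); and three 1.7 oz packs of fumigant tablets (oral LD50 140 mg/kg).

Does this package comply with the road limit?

Oral LD50 454.9 mg/kg meets the Group R7 criterion (Toxic), so the veterinary sedative is Group R7.
Oral LD50 349.9 mg/kg meets the Group R7 criterion (Toxic), so the insecticide concentrate is Group R7.
Fumigant tablets: oral LD50 140 mg/kg < 500 mg/kg → Group R7 (Toxic).
Total Group R7: (three 44 g packs = 132 g) + (three 48 g packs = 144 g) + (three 1.7 oz packs = 144.84 g) = 420.84 g.
That is within the Group R7 road limit of 500 g.

Yes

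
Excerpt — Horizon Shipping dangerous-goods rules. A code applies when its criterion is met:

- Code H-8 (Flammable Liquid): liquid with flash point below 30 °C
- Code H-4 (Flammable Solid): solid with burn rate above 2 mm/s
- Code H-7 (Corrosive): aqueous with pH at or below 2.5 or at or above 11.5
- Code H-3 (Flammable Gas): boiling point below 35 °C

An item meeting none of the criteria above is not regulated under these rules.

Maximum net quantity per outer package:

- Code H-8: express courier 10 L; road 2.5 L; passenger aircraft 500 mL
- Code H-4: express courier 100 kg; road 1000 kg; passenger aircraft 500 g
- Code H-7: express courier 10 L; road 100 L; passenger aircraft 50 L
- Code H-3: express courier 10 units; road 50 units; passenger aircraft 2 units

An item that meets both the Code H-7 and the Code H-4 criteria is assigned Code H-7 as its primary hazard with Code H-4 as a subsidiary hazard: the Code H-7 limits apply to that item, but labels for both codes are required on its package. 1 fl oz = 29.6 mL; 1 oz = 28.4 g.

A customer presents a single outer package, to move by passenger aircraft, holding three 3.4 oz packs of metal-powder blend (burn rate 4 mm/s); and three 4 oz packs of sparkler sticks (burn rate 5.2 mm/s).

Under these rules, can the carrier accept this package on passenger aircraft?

The metal-powder blend has burn rate 4 mm/s, which is > 2 mm/s, so it is Code H-4 (Flammable Solid).
Sparkler sticks: burn rate 5.2 mm/s > 2 mm/s → Code H-4 (Flammable Solid).
Total Code H-4: (three 3.4 oz packs = 289.68 g) + (three 4 oz packs = 340.8 g) = 630.48 g.
630.48 g exceeds the passenger aircraft limit of 500 g for Code H-4.

No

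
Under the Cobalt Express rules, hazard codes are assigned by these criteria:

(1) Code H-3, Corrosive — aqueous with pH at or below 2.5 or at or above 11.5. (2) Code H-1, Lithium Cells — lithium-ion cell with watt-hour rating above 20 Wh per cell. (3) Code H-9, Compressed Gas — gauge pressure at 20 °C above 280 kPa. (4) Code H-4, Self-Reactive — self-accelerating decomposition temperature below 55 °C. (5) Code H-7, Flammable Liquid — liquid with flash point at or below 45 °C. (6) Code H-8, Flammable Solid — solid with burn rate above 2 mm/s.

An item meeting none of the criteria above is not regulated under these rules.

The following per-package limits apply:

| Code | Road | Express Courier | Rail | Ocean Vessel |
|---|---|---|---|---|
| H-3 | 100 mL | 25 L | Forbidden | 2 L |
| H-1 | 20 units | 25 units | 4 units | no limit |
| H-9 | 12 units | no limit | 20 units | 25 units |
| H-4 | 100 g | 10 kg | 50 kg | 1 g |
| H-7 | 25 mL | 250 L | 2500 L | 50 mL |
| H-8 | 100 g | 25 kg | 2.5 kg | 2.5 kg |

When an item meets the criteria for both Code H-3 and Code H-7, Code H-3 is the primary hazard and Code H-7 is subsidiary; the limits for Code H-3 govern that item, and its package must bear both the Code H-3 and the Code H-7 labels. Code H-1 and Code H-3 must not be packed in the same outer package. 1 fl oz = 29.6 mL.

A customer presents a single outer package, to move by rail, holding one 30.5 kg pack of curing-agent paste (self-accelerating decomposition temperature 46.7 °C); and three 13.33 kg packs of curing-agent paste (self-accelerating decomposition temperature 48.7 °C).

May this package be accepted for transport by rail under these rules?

No

Curing-agent paste: self-accelerating decomposition temperature 46.7 °C < 55 °C → Code H-4 (Self-Reactive).
With self-accelerating decomposition temperature 48.7 °C (< 55 °C), the curing-agent paste falls in Code H-4.
Code H-4 net quantity: 30.5 kg + (three 13.33 kg packs = 39.99 kg) = 70.49 kg.
That exceeds the Code H-4 rail limit of 50 kg.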